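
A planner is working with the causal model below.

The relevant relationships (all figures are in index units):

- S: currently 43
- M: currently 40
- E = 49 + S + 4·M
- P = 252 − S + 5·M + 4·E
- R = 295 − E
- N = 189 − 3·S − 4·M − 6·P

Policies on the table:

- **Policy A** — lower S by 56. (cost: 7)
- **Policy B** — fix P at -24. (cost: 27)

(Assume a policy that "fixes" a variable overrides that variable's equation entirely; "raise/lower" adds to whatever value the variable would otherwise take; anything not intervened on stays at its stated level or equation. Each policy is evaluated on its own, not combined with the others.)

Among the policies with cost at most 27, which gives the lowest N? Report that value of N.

-7426

Policy A (S − 56):
  S = 43 − 56 = -13
  M = 40
  E = 49 + (-13) + 4·40 = 196
  P = 252 − (-13) + 5·40 + 4·196 = 1249
  N = 189 − 3·(-13) − 4·40 − 6·1249 = -7426
Policy B (P := -24):
  S = 43
  M = 40
  E = 49 + 43 + 4·40 = 252
  P = -24
  N = 189 − 3·43 − 4·40 − 6·(-24) = 44
Comparing — Policy A: N=-7426, Policy B: N=44. Lowest is -7426 (Policy A).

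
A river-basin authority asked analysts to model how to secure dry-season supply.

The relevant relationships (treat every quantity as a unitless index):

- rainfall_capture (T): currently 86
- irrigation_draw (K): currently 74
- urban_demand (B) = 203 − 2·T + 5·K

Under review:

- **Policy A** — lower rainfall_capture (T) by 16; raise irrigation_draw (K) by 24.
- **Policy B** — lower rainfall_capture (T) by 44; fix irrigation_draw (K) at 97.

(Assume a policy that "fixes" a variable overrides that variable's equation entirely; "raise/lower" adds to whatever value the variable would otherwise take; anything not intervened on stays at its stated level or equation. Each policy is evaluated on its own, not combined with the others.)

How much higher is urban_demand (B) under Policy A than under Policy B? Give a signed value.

-51

Policy A (T − 16, K + 24):
  T = 86 − 16 = 70
  K = 74 + 24 = 98
  B = 203 − 2·70 + 5·98 = 553
Policy B (T − 44, K := 97):
  T = 86 − 44 = 42
  K = 97
  B = 203 − 2·42 + 5·97 = 604
B: 553 − 604 = -51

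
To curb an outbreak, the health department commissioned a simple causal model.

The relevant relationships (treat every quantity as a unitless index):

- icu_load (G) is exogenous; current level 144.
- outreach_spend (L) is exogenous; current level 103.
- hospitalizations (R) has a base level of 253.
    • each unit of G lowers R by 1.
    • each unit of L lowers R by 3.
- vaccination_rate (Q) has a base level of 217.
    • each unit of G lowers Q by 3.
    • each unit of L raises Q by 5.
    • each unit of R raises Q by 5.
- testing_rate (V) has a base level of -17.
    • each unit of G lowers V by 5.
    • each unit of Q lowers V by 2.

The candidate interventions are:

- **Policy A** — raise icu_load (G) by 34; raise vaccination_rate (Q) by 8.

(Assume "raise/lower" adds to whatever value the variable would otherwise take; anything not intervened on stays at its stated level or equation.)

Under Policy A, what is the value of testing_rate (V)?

Policy A (G + 34, Q + 8):
  G = 144 + 34 = 178
  L = 103
  R = 253 − 178 − 3·103 = -234
  Q = 217 − 3·178 + 5·103 + 5·(-234) (+8 from intervention) = -964
  V = -17 − 5·178 − 2·(-964) = 1021

1021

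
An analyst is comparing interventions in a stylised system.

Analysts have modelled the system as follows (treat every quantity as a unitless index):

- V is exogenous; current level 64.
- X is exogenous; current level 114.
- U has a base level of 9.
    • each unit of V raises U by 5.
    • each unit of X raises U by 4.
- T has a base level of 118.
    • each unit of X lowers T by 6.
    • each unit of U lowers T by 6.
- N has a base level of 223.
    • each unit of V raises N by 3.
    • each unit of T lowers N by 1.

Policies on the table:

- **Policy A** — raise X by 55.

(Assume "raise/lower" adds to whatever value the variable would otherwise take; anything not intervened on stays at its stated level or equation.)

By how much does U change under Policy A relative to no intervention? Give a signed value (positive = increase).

220

Baseline:
  V = 64
  X = 114
  U = 9 + 5·64 + 4·114 = 785
Policy A (X + 55):
  V = 64
  X = 114 + 55 = 169
  U = 9 + 5·64 + 4·169 = 1005
Change in U: 1005 − 785 = 220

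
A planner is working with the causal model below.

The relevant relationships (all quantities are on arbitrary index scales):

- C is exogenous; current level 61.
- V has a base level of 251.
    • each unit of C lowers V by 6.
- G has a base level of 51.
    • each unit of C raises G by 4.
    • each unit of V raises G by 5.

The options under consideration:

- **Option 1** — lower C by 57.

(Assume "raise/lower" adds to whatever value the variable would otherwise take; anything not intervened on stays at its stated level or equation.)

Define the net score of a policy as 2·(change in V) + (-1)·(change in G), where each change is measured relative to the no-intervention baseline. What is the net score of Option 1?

-798

Baseline:
  C = 61
  V = 251 − 6·61 = -115
  G = 51 + 4·61 + 5·(-115) = -280
Option 1 (C − 57):
  C = 61 − 57 = 4
  V = 251 − 6·4 = 227
  G = 51 + 4·4 + 5·227 = 1202
ΔV = 227 − (-115) = 342; ΔG = 1202 − (-280) = 1482
Score = 2·342 + (-1)·1482 = -798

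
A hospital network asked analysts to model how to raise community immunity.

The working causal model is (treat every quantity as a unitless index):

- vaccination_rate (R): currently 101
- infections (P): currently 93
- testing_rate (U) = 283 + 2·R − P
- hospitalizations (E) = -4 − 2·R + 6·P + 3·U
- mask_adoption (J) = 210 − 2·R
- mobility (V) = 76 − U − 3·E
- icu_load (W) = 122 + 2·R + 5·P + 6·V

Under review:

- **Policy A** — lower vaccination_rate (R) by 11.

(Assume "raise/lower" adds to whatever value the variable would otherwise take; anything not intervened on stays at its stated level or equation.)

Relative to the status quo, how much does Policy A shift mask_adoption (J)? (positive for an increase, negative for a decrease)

Baseline:
  R = 101
  J = 210 − 2·101 = 8
Policy A (R − 11):
  R = 101 − 11 = 90
  J = 210 − 2·90 = 30
Change in J: 30 − 8 = 22

22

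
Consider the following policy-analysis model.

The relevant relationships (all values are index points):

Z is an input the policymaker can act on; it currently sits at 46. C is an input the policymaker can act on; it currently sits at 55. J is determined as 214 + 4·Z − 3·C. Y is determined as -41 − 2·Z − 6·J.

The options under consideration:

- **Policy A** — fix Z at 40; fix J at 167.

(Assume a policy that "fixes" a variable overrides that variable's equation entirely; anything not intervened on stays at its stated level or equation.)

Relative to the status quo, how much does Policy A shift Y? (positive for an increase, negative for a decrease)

408

Baseline:
  Z = 46
  C = 55
  J = 214 + 4·46 − 3·55 = 233
  Y = -41 − 2·46 − 6·233 = -1531
Policy A (Z := 40, J := 167):
  Z = 40
  C = 55
  J = 167
  Y = -41 − 2·40 − 6·167 = -1123
Change in Y: -1123 − (-1531) = 408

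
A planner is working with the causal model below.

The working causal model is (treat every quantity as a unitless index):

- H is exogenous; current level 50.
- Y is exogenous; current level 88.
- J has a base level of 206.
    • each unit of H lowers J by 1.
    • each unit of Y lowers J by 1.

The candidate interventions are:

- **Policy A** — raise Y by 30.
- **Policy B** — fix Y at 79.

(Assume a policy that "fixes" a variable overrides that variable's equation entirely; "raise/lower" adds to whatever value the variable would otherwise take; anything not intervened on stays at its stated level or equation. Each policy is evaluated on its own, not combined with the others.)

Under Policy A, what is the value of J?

Policy A (Y + 30):
  H = 50
  Y = 88 + 30 = 118
  J = 206 − 50 − 118 = 38

38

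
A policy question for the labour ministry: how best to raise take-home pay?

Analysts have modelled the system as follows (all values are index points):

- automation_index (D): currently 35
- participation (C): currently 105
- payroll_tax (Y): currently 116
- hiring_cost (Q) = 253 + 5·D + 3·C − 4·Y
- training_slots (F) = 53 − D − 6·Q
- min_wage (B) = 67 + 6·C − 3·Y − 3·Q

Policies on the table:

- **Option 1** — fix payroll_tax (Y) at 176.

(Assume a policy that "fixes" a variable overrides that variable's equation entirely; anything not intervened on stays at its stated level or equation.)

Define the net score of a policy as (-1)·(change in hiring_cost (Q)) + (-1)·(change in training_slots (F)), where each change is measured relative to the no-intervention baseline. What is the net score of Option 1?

Baseline:
  D = 35
  C = 105
  Y = 116
  Q = 253 + 5·35 + 3·105 − 4·116 = 279
  F = 53 − 35 − 6·279 = -1656
Option 1 (Y := 176):
  D = 35
  C = 105
  Y = 176
  Q = 253 + 5·35 + 3·105 − 4·176 = 39
  F = 53 − 35 − 6·39 = -216
ΔQ = 39 − 279 = -240; ΔF = -216 − (-1656) = 1440
Score = (-1)·(-240) + (-1)·1440 = -1200

-1200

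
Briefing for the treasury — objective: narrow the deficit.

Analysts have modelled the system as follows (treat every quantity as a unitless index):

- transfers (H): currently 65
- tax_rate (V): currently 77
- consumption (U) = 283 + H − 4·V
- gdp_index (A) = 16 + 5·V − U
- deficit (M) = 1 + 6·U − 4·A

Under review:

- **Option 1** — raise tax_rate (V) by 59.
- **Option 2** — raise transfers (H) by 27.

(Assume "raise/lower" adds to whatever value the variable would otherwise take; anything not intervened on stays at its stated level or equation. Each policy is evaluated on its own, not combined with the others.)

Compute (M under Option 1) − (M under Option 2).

Option 1 (V + 59):
  H = 65
  V = 77 + 59 = 136
  U = 283 + 65 − 4·136 = -196
  A = 16 + 5·136 − (-196) = 892
  M = 1 + 6·(-196) − 4·892 = -4743
Option 2 (H + 27):
  H = 65 + 27 = 92
  V = 77
  U = 283 + 92 − 4·77 = 67
  A = 16 + 5·77 − 67 = 334
  M = 1 + 6·67 − 4·334 = -933
M: -4743 − (-933) = -3810

-3810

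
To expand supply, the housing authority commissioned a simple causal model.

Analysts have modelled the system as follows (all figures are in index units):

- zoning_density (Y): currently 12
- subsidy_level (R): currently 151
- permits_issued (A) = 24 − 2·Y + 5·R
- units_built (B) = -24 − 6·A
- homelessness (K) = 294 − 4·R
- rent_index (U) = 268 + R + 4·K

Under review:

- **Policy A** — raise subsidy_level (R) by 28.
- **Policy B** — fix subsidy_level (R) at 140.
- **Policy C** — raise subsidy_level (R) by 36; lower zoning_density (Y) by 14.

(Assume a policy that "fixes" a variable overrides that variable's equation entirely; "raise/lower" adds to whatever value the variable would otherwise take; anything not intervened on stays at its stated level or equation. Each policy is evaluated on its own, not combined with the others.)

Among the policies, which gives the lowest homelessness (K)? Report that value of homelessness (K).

Policy A (R + 28):
  R = 151 + 28 = 179
  K = 294 − 4·179 = -422
Policy B (R := 140):
  R = 140
  K = 294 − 4·140 = -266
Policy C (R + 36, Y − 14):
  R = 151 + 36 = 187
  K = 294 − 4·187 = -454
Comparing — Policy A: K=-422, Policy B: K=-266, Policy C: K=-454. Lowest is -454 (Policy C).

-454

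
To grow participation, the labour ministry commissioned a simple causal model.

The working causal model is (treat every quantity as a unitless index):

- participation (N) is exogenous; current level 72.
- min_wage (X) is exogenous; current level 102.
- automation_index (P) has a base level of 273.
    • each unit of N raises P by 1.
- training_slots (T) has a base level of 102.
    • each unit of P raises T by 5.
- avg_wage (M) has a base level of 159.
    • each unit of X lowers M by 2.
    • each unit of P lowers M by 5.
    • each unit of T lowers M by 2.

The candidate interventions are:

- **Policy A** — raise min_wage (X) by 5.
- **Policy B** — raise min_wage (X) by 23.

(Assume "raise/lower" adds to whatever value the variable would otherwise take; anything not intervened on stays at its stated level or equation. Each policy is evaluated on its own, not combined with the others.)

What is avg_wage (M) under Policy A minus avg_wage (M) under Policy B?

Policy A (X + 5):
  N = 72
  X = 102 + 5 = 107
  P = 273 + 72 = 345
  T = 102 + 5·345 = 1827
  M = 159 − 2·107 − 5·345 − 2·1827 = -5434
Policy B (X + 23):
  N = 72
  X = 102 + 23 = 125
  P = 273 + 72 = 345
  T = 102 + 5·345 = 1827
  M = 159 − 2·125 − 5·345 − 2·1827 = -5470
M: -5434 − (-5470) = 36

36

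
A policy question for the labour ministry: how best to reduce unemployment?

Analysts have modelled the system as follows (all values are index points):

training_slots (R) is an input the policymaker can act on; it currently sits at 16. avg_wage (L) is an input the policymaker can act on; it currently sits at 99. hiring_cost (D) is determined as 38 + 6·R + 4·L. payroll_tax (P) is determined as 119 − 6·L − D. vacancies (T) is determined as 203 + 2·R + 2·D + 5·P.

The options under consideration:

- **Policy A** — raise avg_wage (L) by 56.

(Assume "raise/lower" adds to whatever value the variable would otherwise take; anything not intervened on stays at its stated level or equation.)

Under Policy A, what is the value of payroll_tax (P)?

-1565

Policy A (L + 56):
  R = 16
  L = 99 + 56 = 155
  D = 38 + 6·16 + 4·155 = 754
  P = 119 − 6·155 − 754 = -1565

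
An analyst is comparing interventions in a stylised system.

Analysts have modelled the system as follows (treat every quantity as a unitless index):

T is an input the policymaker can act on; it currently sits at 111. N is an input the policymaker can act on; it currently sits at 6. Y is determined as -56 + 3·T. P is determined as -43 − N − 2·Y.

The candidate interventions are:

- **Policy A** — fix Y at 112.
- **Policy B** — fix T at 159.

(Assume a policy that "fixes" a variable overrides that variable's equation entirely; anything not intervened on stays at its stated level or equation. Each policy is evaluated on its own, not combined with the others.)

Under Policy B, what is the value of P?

Policy B (T := 159):
  T = 159
  N = 6
  Y = -56 + 3·159 = 421
  P = -43 − 6 − 2·421 = -891

-891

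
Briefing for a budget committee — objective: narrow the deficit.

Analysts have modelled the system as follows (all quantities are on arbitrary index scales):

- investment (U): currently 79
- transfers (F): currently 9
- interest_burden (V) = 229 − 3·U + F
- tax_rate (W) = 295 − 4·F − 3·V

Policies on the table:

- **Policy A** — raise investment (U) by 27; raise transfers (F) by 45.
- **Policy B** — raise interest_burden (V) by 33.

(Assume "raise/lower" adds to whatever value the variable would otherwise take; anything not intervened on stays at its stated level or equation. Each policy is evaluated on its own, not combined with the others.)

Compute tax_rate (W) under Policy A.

184

Policy A (U + 27, F + 45):
  U = 79 + 27 = 106
  F = 9 + 45 = 54
  V = 229 − 3·106 + 54 = -35
  W = 295 − 4·54 − 3·(-35) = 184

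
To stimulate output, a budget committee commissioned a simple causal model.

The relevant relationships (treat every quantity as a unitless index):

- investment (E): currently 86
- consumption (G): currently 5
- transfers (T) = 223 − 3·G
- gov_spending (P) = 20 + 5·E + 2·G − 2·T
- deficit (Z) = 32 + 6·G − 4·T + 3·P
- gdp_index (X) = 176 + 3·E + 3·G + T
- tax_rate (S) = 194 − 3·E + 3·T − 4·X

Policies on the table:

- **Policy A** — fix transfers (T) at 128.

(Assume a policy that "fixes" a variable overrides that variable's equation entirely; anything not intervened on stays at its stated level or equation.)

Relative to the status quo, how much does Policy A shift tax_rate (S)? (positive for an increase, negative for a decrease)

80

Baseline:
  E = 86
  G = 5
  T = 223 − 3·5 = 208
  X = 176 + 3·86 + 3·5 + 208 = 657
  S = 194 − 3·86 + 3·208 − 4·657 = -2068
Policy A (T := 128):
  E = 86
  G = 5
  T = 128
  X = 176 + 3·86 + 3·5 + 128 = 577
  S = 194 − 3·86 + 3·128 − 4·577 = -1988
Change in S: -1988 − (-2068) = 80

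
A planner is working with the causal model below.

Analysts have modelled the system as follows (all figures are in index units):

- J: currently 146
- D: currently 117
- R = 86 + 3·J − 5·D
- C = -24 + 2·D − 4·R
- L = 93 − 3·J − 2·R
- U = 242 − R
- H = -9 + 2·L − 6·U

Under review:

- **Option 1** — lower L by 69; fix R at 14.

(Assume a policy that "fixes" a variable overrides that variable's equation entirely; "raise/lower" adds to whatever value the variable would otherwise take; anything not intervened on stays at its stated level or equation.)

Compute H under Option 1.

-2261

Option 1 (L − 69, R := 14):
  J = 146
  D = 117
  R = 14
  L = 93 − 3·146 − 2·14 (−69 from intervention) = -442
  U = 242 − 14 = 228
  H = -9 + 2·(-442) − 6·228 = -2261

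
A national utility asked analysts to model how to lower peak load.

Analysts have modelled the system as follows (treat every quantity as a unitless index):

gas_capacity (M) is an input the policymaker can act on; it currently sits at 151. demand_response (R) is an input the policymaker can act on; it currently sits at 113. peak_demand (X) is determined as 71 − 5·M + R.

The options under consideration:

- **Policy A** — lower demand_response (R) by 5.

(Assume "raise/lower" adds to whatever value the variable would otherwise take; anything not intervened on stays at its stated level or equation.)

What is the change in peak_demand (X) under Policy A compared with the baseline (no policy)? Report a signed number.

Baseline:
  M = 151
  R = 113
  X = 71 − 5·151 + 113 = -571
Policy A (R − 5):
  M = 151
  R = 113 − 5 = 108
  X = 71 − 5·151 + 108 = -576
Change in X: -576 − (-571) = -5

-5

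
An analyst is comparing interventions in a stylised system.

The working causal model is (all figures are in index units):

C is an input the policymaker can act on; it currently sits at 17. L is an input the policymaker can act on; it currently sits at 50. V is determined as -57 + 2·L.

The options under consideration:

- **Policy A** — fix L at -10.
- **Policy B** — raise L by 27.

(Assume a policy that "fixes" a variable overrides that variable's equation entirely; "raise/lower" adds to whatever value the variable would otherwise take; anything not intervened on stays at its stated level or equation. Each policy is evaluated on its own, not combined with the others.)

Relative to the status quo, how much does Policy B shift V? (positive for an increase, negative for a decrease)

Baseline:
  L = 50
  V = -57 + 2·50 = 43
Policy B (L + 27):
  L = 50 + 27 = 77
  V = -57 + 2·77 = 97
Change in V: 97 − 43 = 54

54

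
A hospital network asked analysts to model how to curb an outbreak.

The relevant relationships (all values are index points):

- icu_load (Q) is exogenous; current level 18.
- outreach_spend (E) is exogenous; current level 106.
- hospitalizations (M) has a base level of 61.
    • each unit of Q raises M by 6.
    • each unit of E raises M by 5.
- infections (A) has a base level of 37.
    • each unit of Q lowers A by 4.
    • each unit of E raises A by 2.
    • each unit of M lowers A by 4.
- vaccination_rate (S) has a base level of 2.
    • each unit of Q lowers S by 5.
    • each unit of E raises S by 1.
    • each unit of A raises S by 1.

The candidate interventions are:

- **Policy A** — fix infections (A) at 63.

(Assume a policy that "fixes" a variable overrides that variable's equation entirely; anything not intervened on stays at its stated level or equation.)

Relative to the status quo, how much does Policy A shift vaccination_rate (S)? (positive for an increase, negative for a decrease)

Baseline:
  Q = 18
  E = 106
  M = 61 + 6·18 + 5·106 = 699
  A = 37 − 4·18 + 2·106 − 4·699 = -2619
  S = 2 − 5·18 + 106 + (-2619) = -2601
Policy A (A := 63):
  Q = 18
  E = 106
  M = 61 + 6·18 + 5·106 = 699
  A = 63
  S = 2 − 5·18 + 106 + 63 = 81
Change in S: 81 − (-2601) = 2682

2682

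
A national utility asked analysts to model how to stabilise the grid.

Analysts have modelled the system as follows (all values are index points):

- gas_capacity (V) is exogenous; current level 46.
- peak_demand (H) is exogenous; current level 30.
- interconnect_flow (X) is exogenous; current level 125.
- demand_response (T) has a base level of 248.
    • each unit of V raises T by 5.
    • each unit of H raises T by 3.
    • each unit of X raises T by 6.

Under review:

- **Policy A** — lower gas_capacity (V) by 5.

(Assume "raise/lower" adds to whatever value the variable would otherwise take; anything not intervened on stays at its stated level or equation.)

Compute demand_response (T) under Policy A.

Policy A (V − 5):
  V = 46 − 5 = 41
  H = 30
  X = 125
  T = 248 + 5·41 + 3·30 + 6·125 = 1293

1293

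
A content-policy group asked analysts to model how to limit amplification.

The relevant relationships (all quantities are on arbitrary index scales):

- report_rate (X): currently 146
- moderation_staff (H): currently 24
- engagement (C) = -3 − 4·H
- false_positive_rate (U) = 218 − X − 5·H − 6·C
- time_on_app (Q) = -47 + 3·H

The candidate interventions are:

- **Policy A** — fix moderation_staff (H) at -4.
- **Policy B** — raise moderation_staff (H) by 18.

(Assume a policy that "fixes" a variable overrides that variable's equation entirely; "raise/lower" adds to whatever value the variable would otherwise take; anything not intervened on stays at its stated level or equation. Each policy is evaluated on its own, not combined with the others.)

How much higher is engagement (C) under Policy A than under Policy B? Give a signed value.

184

Policy A (H := -4):
  H = -4
  C = -3 − 4·(-4) = 13
Policy B (H + 18):
  H = 24 + 18 = 42
  C = -3 − 4·42 = -171
C: 13 − (-171) = 184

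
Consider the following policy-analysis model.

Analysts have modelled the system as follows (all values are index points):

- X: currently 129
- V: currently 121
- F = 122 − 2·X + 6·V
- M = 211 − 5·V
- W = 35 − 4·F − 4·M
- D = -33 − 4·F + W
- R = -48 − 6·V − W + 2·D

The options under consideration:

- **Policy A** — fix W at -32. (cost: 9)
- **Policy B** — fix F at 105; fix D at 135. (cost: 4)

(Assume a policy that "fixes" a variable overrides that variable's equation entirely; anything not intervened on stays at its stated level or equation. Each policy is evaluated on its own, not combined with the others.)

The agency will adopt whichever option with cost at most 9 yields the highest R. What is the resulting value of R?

Policy A (W := -32):
  X = 129
  V = 121
  F = 122 − 2·129 + 6·121 = 590
  M = 211 − 5·121 = -394
  W = -32
  D = -33 − 4·590 + (-32) = -2425
  R = -48 − 6·121 − (-32) + 2·(-2425) = -5592
Policy B (F := 105, D := 135):
  X = 129
  V = 121
  F = 105
  M = 211 − 5·121 = -394
  W = 35 − 4·105 − 4·(-394) = 1191
  D = 135
  R = -48 − 6·121 − 1191 + 2·135 = -1695
Comparing — Policy A: R=-5592, Policy B: R=-1695. Highest is -1695 (Policy B).

-1695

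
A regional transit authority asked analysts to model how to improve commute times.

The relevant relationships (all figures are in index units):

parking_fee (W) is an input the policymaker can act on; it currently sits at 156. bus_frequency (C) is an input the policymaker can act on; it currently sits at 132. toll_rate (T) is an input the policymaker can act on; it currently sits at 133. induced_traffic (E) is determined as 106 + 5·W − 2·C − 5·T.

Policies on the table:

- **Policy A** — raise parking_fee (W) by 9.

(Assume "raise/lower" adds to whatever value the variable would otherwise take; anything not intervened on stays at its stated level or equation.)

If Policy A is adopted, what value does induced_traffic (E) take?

Policy A (W + 9):
  W = 156 + 9 = 165
  C = 132
  T = 133
  E = 106 + 5·165 − 2·132 − 5·133 = 2

2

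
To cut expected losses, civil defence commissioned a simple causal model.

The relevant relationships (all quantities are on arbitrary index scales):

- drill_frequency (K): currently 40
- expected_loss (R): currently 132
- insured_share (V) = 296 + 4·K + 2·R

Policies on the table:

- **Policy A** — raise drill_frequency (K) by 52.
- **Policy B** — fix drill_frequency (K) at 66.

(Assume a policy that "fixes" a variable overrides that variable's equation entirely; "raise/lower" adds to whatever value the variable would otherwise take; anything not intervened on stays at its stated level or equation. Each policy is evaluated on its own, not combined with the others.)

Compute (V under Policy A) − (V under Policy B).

Policy A (K + 52):
  K = 40 + 52 = 92
  R = 132
  V = 296 + 4·92 + 2·132 = 928
Policy B (K := 66):
  K = 66
  R = 132
  V = 296 + 4·66 + 2·132 = 824
V: 928 − 824 = 104

104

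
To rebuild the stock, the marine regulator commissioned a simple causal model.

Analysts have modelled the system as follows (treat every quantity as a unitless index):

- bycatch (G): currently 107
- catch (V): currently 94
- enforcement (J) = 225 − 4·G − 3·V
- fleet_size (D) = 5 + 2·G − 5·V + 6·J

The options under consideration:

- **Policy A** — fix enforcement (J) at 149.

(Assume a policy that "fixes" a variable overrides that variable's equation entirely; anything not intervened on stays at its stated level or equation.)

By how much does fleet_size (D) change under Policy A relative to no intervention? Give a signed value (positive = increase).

Baseline:
  G = 107
  V = 94
  J = 225 − 4·107 − 3·94 = -485
  D = 5 + 2·107 − 5·94 + 6·(-485) = -3161
Policy A (J := 149):
  G = 107
  V = 94
  J = 149
  D = 5 + 2·107 − 5·94 + 6·149 = 643
Change in D: 643 − (-3161) = 3804

3804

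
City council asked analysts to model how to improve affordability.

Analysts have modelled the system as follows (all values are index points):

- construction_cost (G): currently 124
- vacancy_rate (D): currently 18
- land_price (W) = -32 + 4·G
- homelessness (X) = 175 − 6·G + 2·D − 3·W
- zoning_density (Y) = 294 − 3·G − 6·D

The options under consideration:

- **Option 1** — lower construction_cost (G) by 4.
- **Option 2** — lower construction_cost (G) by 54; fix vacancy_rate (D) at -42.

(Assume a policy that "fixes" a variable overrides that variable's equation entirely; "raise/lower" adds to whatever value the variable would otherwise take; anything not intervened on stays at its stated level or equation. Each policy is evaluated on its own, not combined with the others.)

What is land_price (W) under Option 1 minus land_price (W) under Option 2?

200

Option 1 (G − 4):
  G = 124 − 4 = 120
  W = -32 + 4·120 = 448
Option 2 (G − 54, D := -42):
  G = 124 − 54 = 70
  W = -32 + 4·70 = 248
W: 448 − 248 = 200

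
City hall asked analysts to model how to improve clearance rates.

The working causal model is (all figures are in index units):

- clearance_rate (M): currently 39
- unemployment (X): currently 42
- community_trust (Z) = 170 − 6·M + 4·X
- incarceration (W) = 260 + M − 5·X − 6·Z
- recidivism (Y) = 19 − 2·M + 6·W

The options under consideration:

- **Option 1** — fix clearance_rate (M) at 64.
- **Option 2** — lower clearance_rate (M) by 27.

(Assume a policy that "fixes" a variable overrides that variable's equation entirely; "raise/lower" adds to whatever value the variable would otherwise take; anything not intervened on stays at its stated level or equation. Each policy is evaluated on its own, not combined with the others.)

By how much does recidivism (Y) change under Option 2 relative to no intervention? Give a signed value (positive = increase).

Baseline:
  M = 39
  X = 42
  Z = 170 − 6·39 + 4·42 = 104
  W = 260 + 39 − 5·42 − 6·104 = -535
  Y = 19 − 2·39 + 6·(-535) = -3269
Option 2 (M − 27):
  M = 39 − 27 = 12
  X = 42
  Z = 170 − 6·12 + 4·42 = 266
  W = 260 + 12 − 5·42 − 6·266 = -1534
  Y = 19 − 2·12 + 6·(-1534) = -9209
Change in Y: -9209 − (-3269) = -5940

-5940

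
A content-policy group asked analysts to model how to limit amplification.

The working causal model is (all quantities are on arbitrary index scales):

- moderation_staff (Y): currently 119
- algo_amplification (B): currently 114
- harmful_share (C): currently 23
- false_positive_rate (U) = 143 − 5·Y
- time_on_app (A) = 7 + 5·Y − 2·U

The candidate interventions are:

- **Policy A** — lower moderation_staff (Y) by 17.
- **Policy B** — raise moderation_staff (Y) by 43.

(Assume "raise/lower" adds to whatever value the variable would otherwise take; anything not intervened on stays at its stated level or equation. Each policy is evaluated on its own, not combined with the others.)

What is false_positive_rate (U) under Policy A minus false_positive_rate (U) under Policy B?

300

Policy A (Y − 17):
  Y = 119 − 17 = 102
  U = 143 − 5·102 = -367
Policy B (Y + 43):
  Y = 119 + 43 = 162
  U = 143 − 5·162 = -667
U: -367 − (-667) = 300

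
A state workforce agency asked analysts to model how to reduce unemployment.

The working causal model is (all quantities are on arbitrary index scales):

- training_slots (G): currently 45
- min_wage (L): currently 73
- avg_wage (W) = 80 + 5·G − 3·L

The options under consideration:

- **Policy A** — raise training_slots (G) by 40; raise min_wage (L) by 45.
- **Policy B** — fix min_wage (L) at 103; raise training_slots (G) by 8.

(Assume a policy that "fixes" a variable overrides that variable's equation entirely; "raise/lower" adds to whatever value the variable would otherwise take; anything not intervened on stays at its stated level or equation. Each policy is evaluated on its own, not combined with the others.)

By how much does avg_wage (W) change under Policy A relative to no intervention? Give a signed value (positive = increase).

Baseline:
  G = 45
  L = 73
  W = 80 + 5·45 − 3·73 = 86
Policy A (G + 40, L + 45):
  G = 45 + 40 = 85
  L = 73 + 45 = 118
  W = 80 + 5·85 − 3·118 = 151
Change in W: 151 − 86 = 65

65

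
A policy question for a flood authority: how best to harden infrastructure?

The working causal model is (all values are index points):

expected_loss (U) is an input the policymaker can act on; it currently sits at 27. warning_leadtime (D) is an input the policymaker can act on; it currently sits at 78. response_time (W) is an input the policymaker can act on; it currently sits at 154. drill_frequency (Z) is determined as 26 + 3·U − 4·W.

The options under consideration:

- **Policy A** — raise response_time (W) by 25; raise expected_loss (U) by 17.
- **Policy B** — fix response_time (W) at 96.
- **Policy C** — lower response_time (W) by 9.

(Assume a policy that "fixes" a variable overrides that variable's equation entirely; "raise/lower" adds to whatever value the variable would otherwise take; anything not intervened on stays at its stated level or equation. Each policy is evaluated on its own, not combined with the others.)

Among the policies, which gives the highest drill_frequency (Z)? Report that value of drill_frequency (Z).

-277

Policy A (W + 25, U + 17):
  U = 27 + 17 = 44
  W = 154 + 25 = 179
  Z = 26 + 3·44 − 4·179 = -558
Policy B (W := 96):
  U = 27
  W = 96
  Z = 26 + 3·27 − 4·96 = -277
Policy C (W − 9):
  U = 27
  W = 154 − 9 = 145
  Z = 26 + 3·27 − 4·145 = -473
Comparing — Policy A: Z=-558, Policy B: Z=-277, Policy C: Z=-473. Highest is -277 (Policy B).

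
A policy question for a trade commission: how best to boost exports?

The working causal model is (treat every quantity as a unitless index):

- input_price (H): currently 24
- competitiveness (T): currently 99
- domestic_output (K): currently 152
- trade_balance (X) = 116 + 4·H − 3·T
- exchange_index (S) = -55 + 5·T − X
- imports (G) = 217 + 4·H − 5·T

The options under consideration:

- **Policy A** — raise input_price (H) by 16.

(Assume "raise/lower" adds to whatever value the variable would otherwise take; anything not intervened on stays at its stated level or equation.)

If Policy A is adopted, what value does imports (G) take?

-118

Policy A (H + 16):
  H = 24 + 16 = 40
  T = 99
  G = 217 + 4·40 − 5·99 = -118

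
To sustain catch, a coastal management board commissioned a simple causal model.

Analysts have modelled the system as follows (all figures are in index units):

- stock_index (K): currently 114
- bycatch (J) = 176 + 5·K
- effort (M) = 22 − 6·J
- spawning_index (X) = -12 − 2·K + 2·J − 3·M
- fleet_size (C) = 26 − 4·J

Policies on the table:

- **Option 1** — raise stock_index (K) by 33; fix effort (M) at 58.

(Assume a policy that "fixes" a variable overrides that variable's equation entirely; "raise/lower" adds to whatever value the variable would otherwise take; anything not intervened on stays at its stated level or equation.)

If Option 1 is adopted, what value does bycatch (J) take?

Option 1 (K + 33, M := 58):
  K = 114 + 33 = 147
  J = 176 + 5·147 = 911

911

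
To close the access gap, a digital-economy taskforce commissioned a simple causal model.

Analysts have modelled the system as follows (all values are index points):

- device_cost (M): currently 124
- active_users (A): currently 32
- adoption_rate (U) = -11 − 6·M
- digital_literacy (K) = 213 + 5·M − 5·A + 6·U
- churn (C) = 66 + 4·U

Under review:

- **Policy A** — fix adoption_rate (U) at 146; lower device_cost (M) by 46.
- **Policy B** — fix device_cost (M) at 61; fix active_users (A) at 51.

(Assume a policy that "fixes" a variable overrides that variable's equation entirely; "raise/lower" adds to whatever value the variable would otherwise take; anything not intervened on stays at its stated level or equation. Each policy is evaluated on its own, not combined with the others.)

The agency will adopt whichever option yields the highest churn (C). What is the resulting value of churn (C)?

650

Policy A (U := 146, M − 46):
  M = 124 − 46 = 78
  U = 146
  C = 66 + 4·146 = 650
Policy B (M := 61, A := 51):
  M = 61
  U = -11 − 6·61 = -377
  C = 66 + 4·(-377) = -1442
Comparing — Policy A: C=650, Policy B: C=-1442. Highest is 650 (Policy A).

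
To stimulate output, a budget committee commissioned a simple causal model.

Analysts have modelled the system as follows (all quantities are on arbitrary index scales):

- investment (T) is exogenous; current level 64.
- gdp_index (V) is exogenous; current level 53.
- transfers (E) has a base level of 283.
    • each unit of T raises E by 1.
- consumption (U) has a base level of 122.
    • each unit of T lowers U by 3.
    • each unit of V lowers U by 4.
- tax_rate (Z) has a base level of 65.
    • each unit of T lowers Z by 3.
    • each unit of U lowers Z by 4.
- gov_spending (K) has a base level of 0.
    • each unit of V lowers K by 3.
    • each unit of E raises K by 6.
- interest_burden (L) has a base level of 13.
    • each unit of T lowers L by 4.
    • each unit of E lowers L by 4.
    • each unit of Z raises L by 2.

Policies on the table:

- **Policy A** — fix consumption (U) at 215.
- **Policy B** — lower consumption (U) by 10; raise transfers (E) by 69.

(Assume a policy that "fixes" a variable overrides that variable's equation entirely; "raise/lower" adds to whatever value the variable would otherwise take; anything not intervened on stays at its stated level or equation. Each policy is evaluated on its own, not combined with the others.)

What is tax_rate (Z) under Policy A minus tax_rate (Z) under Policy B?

Policy A (U := 215):
  T = 64
  V = 53
  U = 215
  Z = 65 − 3·64 − 4·215 = -987
Policy B (U − 10, E + 69):
  T = 64
  V = 53
  U = 122 − 3·64 − 4·53 (−10 from intervention) = -292
  Z = 65 − 3·64 − 4·(-292) = 1041
Z: -987 − 1041 = -2028

-2028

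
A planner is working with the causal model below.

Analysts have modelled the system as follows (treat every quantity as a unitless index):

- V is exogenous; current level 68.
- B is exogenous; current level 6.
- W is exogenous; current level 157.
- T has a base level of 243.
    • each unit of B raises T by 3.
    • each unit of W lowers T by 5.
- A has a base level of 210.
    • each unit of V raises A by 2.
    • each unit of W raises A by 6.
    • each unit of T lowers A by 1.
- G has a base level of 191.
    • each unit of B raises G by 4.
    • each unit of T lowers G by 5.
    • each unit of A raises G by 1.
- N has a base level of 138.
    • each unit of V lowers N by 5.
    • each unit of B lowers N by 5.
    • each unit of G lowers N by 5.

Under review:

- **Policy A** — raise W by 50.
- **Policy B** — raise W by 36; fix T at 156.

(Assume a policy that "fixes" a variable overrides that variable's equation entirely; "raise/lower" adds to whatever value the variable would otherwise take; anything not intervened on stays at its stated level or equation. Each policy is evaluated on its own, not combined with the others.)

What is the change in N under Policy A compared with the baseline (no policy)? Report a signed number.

Baseline:
  V = 68
  B = 6
  W = 157
  T = 243 + 3·6 − 5·157 = -524
  A = 210 + 2·68 + 6·157 − (-524) = 1812
  G = 191 + 4·6 − 5·(-524) + 1812 = 4647
  N = 138 − 5·68 − 5·6 − 5·4647 = -23467
Policy A (W + 50):
  V = 68
  B = 6
  W = 157 + 50 = 207
  T = 243 + 3·6 − 5·207 = -774
  A = 210 + 2·68 + 6·207 − (-774) = 2362
  G = 191 + 4·6 − 5·(-774) + 2362 = 6447
  N = 138 − 5·68 − 5·6 − 5·6447 = -32467
Change in N: -32467 − (-23467) = -9000

-9000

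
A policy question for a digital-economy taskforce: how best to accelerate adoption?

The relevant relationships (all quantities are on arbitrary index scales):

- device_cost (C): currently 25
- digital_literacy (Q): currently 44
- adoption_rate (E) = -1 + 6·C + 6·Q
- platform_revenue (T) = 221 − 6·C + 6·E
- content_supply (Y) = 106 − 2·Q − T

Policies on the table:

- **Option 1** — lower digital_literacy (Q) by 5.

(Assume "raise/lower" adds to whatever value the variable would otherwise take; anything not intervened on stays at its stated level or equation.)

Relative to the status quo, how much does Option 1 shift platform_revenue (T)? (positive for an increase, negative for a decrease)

-180

Baseline:
  C = 25
  Q = 44
  E = -1 + 6·25 + 6·44 = 413
  T = 221 − 6·25 + 6·413 = 2549
Option 1 (Q − 5):
  C = 25
  Q = 44 − 5 = 39
  E = -1 + 6·25 + 6·39 = 383
  T = 221 − 6·25 + 6·383 = 2369
Change in T: 2369 − 2549 = -180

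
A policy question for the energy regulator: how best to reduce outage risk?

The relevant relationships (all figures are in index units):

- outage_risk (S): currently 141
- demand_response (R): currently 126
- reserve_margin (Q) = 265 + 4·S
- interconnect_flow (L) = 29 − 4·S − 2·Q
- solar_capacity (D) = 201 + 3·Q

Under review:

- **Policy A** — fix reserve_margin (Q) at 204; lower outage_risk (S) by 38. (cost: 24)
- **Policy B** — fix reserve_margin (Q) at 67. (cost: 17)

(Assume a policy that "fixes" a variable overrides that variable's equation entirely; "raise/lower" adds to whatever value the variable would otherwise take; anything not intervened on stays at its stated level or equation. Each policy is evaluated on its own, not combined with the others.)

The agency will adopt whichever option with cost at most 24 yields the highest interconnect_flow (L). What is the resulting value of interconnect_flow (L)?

Policy A (Q := 204, S − 38):
  S = 141 − 38 = 103
  Q = 204
  L = 29 − 4·103 − 2·204 = -791
Policy B (Q := 67):
  S = 141
  Q = 67
  L = 29 − 4·141 − 2·67 = -669
Comparing — Policy A: L=-791, Policy B: L=-669. Highest is -669 (Policy B).

-669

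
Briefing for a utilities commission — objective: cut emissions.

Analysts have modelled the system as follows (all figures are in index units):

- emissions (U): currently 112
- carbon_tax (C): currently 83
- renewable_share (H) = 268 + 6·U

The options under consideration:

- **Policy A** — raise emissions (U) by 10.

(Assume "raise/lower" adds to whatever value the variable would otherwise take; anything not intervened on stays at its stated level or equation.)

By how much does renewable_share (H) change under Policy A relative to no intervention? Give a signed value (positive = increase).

Baseline:
  U = 112
  H = 268 + 6·112 = 940
Policy A (U + 10):
  U = 112 + 10 = 122
  H = 268 + 6·122 = 1000
Change in H: 1000 − 940 = 60

60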